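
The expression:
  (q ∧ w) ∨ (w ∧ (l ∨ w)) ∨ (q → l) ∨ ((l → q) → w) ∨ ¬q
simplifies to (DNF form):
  l ∨ w ∨ ¬q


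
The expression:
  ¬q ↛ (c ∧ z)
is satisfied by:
  {q: False, c: False, z: False}
  {z: True, q: False, c: False}
  {c: True, q: False, z: False}


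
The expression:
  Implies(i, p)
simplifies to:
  p | ~i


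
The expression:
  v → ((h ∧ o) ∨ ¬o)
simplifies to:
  h ∨ ¬o ∨ ¬v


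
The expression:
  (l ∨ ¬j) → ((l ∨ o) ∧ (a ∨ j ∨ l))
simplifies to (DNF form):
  j ∨ l ∨ (a ∧ o)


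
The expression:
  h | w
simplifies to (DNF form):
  h | w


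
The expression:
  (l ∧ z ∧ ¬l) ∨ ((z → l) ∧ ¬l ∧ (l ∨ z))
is never true.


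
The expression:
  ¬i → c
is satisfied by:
  {i: True, c: True}
  {i: True, c: False}
  {c: True, i: False}


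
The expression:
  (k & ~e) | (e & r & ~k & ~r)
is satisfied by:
  {k: True, e: False}


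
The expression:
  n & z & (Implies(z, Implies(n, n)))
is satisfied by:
  {z: True, n: True}


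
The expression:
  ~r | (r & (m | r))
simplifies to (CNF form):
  True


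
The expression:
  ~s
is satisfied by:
  {s: False}


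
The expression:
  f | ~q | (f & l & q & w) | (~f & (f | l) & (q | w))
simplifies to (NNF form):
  f | l | ~q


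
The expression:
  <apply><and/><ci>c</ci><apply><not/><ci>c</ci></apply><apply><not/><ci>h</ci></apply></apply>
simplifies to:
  <false/>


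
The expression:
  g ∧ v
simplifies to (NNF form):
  g ∧ v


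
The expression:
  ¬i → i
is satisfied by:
  {i: True}


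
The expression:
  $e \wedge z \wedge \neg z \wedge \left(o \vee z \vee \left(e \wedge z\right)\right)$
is never true.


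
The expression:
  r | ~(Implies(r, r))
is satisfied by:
  {r: True}


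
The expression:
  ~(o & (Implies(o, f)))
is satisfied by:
  {o: False, f: False}
  {f: True, o: False}
  {o: True, f: False}


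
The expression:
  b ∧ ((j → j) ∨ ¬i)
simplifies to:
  b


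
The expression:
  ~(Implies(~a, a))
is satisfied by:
  {a: False}


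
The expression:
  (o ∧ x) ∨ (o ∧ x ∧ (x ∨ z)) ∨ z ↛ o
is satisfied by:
  {x: True, z: True, o: False}
  {z: True, o: False, x: False}
  {x: True, z: True, o: True}
  {x: True, o: True, z: False}


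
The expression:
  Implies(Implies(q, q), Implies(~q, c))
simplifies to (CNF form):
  c | q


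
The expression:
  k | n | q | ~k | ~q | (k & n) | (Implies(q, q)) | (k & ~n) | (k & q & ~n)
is always true.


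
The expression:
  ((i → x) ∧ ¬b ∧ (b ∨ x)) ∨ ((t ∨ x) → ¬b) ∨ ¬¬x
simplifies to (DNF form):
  x ∨ ¬b ∨ ¬t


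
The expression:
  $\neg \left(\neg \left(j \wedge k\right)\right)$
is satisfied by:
  {j: True, k: True}


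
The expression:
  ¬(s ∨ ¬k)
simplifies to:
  k ∧ ¬s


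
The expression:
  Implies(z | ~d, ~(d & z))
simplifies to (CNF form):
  ~d | ~z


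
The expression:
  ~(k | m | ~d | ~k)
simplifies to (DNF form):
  False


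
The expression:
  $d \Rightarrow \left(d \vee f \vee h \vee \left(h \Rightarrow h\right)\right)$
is always true.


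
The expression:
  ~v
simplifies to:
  ~v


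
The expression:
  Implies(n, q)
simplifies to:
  q | ~n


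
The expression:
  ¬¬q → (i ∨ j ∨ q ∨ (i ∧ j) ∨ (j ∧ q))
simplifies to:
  True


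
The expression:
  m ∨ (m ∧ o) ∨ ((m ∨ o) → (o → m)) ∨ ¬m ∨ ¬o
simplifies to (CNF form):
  True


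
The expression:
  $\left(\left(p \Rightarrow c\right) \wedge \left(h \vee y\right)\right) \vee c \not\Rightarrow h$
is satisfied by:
  {y: True, c: True, h: True, p: False}
  {y: True, c: True, h: False, p: False}
  {c: True, h: True, p: False, y: False}
  {c: True, h: False, p: False, y: False}
  {y: True, c: True, p: True, h: True}
  {y: True, c: True, p: True, h: False}
  {c: True, p: True, h: True, y: False}
  {c: True, p: True, h: False, y: False}
  {y: True, p: False, h: True, c: False}
  {y: True, p: False, h: False, c: False}
  {h: True, c: False, p: False, y: False}


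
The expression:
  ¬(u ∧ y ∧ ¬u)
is always true.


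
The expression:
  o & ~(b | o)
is never true.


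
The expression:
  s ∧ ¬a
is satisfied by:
  {s: True, a: False}


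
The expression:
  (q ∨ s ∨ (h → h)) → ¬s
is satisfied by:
  {s: False}


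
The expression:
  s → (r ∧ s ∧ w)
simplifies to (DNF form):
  (r ∧ w) ∨ ¬s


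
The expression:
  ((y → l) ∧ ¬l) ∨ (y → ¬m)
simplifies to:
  ¬m ∨ ¬y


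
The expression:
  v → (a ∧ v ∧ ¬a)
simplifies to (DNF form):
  ¬v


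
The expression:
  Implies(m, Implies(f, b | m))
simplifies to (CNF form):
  True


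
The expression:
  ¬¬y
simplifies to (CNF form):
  y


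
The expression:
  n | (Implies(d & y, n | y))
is always true.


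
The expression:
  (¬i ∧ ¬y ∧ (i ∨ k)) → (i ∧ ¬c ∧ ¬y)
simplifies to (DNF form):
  i ∨ y ∨ ¬k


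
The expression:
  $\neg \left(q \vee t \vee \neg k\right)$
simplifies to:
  $k \wedge \neg q \wedge \neg t$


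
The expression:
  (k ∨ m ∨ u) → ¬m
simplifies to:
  ¬m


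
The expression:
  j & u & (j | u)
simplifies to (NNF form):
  j & u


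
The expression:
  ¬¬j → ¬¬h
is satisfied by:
  {h: True, j: False}
  {j: False, h: False}
  {j: True, h: True}


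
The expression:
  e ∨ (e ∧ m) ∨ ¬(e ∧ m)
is always true.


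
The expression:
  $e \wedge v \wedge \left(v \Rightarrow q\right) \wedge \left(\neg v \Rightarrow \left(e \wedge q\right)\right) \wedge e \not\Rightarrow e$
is never true.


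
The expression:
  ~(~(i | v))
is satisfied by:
  {i: True, v: True}
  {i: True, v: False}
  {v: True, i: False}


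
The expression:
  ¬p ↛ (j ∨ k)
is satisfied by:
  {p: False, k: False, j: False}


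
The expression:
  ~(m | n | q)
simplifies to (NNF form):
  ~m & ~n & ~q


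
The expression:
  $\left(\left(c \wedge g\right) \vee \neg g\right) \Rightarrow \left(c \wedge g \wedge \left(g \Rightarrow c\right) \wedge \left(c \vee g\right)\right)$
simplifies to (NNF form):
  $g$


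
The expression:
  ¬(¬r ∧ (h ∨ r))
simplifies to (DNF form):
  r ∨ ¬h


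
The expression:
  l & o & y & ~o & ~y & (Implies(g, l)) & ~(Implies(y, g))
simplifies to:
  False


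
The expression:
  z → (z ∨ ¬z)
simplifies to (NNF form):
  True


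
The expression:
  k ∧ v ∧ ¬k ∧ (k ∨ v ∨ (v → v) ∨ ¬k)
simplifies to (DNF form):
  False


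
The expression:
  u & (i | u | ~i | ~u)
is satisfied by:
  {u: True}


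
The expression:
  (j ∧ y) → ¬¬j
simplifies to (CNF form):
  True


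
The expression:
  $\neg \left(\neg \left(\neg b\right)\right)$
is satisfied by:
  {b: False}


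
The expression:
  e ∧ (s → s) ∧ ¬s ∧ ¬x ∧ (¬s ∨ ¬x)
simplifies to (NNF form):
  e ∧ ¬s ∧ ¬x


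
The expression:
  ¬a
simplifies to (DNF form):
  ¬a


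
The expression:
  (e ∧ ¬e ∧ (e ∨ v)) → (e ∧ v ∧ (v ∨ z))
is always true.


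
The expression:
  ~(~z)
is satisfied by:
  {z: True}


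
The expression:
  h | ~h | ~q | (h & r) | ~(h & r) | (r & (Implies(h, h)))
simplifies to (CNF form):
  True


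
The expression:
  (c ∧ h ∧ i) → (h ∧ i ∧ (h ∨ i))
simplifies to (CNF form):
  True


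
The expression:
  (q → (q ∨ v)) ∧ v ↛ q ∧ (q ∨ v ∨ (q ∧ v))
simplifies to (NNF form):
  v ∧ ¬q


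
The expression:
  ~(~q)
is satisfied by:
  {q: True}


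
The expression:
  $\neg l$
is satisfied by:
  {l: False}


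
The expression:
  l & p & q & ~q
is never true.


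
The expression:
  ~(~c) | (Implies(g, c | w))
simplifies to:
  c | w | ~g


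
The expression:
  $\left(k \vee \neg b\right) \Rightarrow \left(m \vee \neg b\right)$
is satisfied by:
  {m: True, k: False, b: False}
  {k: False, b: False, m: False}
  {b: True, m: True, k: False}
  {b: True, k: False, m: False}
  {m: True, k: True, b: False}
  {k: True, m: False, b: False}
  {b: True, k: True, m: True}


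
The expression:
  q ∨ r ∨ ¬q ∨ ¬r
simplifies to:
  True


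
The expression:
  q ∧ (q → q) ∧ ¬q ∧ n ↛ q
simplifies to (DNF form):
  False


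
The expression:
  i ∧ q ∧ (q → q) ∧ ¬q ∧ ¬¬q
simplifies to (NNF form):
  False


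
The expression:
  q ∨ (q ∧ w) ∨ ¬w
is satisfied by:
  {q: True, w: False}
  {w: False, q: False}
  {w: True, q: True}


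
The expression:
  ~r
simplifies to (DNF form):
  ~r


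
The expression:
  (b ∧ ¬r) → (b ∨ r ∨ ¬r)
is always true.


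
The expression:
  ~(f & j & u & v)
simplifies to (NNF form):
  ~f | ~j | ~u | ~v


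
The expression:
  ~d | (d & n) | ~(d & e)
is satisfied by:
  {n: True, e: False, d: False}
  {e: False, d: False, n: False}
  {n: True, d: True, e: False}
  {d: True, e: False, n: False}
  {n: True, e: True, d: False}
  {e: True, n: False, d: False}
  {n: True, d: True, e: True}


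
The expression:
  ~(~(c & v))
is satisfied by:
  {c: True, v: True}


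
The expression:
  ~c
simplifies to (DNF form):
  ~c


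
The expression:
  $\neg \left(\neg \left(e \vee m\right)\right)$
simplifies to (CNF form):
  $e \vee m$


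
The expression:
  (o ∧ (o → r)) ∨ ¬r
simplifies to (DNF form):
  o ∨ ¬r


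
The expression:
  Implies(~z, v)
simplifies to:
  v | z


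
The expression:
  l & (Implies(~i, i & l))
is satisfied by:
  {i: True, l: True}


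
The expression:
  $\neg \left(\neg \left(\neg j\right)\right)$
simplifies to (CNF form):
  $\neg j$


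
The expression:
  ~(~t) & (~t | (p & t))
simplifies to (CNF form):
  p & t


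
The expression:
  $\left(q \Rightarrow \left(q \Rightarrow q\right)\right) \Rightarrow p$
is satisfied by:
  {p: True}


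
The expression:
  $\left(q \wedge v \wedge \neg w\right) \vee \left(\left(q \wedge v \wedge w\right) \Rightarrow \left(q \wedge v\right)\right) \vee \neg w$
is always true.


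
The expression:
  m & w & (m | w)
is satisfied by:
  {m: True, w: True}


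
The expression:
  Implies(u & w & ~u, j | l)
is always true.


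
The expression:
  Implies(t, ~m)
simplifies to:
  ~m | ~t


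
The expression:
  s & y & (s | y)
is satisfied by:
  {s: True, y: True}


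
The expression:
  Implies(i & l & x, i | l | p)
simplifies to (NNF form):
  True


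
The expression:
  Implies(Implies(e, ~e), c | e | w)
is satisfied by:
  {c: True, e: True, w: True}
  {c: True, e: True, w: False}
  {c: True, w: True, e: False}
  {c: True, w: False, e: False}
  {e: True, w: True, c: False}
  {e: True, w: False, c: False}
  {w: True, e: False, c: False}


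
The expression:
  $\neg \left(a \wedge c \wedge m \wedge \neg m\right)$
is always true.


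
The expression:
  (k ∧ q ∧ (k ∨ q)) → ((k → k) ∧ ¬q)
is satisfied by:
  {k: False, q: False}
  {q: True, k: False}
  {k: True, q: False}


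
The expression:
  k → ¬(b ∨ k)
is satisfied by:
  {k: False}


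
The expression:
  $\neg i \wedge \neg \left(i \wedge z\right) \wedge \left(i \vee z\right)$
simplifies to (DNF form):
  $z \wedge \neg i$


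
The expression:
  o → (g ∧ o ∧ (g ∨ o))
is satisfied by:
  {g: True, o: False}
  {o: False, g: False}
  {o: True, g: True}


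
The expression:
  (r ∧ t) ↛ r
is never true.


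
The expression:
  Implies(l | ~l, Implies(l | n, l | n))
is always true.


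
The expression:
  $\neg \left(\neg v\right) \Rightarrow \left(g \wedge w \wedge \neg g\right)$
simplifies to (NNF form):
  $\neg v$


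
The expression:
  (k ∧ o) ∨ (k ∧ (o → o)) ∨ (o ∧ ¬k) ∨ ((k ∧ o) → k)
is always true.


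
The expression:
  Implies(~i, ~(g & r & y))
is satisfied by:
  {i: True, g: False, y: False, r: False}
  {i: False, g: False, y: False, r: False}
  {i: True, r: True, g: False, y: False}
  {r: True, i: False, g: False, y: False}
  {i: True, y: True, r: False, g: False}
  {y: True, r: False, g: False, i: False}
  {i: True, r: True, y: True, g: False}
  {r: True, y: True, i: False, g: False}
  {i: True, g: True, r: False, y: False}
  {g: True, r: False, y: False, i: False}
  {i: True, r: True, g: True, y: False}
  {r: True, g: True, i: False, y: False}
  {i: True, y: True, g: True, r: False}
  {y: True, g: True, r: False, i: False}
  {i: True, r: True, y: True, g: True}


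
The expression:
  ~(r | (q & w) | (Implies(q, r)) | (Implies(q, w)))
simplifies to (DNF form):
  q & ~r & ~w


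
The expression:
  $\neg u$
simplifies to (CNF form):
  $\neg u$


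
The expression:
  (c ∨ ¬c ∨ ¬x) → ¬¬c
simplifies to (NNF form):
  c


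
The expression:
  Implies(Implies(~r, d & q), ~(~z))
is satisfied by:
  {z: True, q: False, d: False, r: False}
  {z: True, d: True, q: False, r: False}
  {z: True, q: True, d: False, r: False}
  {z: True, d: True, q: True, r: False}
  {r: True, z: True, q: False, d: False}
  {r: True, z: True, d: True, q: False}
  {r: True, z: True, q: True, d: False}
  {r: True, z: True, d: True, q: True}
  {r: False, q: False, d: False, z: False}
  {d: True, r: False, q: False, z: False}
  {q: True, r: False, d: False, z: False}


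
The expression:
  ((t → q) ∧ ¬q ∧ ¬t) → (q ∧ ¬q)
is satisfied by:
  {t: True, q: True}
  {t: True, q: False}
  {q: True, t: False}


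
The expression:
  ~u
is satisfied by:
  {u: False}


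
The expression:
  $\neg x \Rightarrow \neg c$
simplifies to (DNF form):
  $x \vee \neg c$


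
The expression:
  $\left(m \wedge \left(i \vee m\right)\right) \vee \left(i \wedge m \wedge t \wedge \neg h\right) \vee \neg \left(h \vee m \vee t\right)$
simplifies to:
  $m \vee \left(\neg h \wedge \neg t\right)$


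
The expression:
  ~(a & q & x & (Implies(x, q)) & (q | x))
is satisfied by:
  {x: False, q: False, a: False}
  {a: True, x: False, q: False}
  {q: True, x: False, a: False}
  {a: True, q: True, x: False}
  {x: True, a: False, q: False}
  {a: True, x: True, q: False}
  {q: True, x: True, a: False}


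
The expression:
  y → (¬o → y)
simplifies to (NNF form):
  True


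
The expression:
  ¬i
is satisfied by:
  {i: False}


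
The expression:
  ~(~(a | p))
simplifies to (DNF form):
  a | p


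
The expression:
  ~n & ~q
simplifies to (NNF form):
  ~n & ~q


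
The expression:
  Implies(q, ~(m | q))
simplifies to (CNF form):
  ~q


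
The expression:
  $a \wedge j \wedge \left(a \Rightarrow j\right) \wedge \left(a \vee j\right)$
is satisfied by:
  {a: True, j: True}


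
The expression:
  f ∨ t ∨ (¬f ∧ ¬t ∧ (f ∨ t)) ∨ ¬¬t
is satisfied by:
  {t: True, f: True}
  {t: True, f: False}
  {f: True, t: False}


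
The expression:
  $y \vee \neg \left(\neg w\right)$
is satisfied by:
  {y: True, w: True}
  {y: True, w: False}
  {w: True, y: False}


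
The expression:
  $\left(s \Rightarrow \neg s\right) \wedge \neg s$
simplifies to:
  $\neg s$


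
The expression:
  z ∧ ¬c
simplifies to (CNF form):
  z ∧ ¬c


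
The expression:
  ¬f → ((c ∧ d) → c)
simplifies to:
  True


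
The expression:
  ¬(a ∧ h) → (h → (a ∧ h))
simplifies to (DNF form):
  a ∨ ¬h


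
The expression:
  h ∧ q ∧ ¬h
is never true.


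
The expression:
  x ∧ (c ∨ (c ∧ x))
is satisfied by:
  {c: True, x: True}


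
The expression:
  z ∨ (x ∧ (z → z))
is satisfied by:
  {x: True, z: True}
  {x: True, z: False}
  {z: True, x: False}


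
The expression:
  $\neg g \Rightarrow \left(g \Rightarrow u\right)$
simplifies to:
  $\text{True}$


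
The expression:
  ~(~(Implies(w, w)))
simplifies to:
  True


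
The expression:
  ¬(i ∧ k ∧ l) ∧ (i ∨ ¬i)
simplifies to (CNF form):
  ¬i ∨ ¬k ∨ ¬l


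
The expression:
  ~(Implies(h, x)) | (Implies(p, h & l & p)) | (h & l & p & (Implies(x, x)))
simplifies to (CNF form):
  (h | ~p) & (h | l | ~p) & (h | ~p | ~x) & (l | ~p | ~x)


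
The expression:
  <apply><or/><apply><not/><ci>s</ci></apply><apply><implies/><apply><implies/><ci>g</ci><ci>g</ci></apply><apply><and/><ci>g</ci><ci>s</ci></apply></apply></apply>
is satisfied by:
  {g: True, s: False}
  {s: False, g: False}
  {s: True, g: True}


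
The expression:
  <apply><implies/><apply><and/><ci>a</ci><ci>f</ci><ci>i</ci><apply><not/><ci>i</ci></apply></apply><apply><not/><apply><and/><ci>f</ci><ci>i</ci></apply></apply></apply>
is always true.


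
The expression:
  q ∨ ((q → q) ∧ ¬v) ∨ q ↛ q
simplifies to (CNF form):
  q ∨ ¬v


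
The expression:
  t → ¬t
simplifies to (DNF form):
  ¬t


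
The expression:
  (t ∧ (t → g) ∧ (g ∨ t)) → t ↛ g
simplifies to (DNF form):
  ¬g ∨ ¬t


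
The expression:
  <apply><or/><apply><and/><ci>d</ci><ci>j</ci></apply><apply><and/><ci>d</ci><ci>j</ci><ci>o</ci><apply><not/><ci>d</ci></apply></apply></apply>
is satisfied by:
  {j: True, d: True}


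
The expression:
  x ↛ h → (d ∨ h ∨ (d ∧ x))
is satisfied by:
  {d: True, h: True, x: False}
  {d: True, x: False, h: False}
  {h: True, x: False, d: False}
  {h: False, x: False, d: False}
  {d: True, h: True, x: True}
  {d: True, x: True, h: False}
  {h: True, x: True, d: False}


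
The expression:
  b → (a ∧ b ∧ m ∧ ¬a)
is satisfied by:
  {b: False}


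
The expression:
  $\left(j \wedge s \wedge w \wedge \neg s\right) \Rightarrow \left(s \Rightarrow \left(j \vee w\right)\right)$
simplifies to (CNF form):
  $\text{True}$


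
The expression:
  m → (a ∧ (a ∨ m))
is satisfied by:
  {a: True, m: False}
  {m: False, a: False}
  {m: True, a: True}


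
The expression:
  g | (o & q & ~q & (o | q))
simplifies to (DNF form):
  g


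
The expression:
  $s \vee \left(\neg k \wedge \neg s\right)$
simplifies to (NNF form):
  $s \vee \neg k$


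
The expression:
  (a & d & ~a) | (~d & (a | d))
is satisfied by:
  {a: True, d: False}


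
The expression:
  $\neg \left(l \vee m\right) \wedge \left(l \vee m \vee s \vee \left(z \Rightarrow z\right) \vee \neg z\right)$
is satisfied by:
  {l: False, m: False}


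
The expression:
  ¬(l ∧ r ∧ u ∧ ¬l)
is always true.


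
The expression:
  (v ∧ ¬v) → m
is always true.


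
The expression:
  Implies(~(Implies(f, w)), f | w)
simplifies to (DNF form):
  True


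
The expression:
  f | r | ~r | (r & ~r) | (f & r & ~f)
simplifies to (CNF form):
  True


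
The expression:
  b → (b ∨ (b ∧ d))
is always true.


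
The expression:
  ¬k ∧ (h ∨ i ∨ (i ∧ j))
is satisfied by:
  {i: True, h: True, k: False}
  {i: True, h: False, k: False}
  {h: True, i: False, k: False}


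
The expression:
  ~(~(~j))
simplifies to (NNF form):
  ~j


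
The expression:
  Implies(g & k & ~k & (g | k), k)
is always true.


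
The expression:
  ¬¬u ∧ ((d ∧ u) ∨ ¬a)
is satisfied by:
  {d: True, u: True, a: False}
  {u: True, a: False, d: False}
  {a: True, d: True, u: True}


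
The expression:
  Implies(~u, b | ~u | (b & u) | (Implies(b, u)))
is always true.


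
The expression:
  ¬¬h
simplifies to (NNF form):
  h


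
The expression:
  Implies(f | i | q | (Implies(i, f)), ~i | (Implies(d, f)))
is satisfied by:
  {f: True, d: False, i: False}
  {f: False, d: False, i: False}
  {i: True, f: True, d: False}
  {i: True, f: False, d: False}
  {d: True, f: True, i: False}
  {d: True, f: False, i: False}
  {d: True, i: True, f: True}


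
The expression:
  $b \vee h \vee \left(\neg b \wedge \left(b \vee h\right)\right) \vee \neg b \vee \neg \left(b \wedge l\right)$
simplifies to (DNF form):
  $\text{True}$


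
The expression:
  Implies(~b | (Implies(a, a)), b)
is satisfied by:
  {b: True}


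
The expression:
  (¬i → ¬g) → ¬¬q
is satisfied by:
  {q: True, g: True, i: False}
  {q: True, i: False, g: False}
  {q: True, g: True, i: True}
  {q: True, i: True, g: False}
  {g: True, i: False, q: False}


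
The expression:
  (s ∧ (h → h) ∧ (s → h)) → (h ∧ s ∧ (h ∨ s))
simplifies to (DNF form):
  True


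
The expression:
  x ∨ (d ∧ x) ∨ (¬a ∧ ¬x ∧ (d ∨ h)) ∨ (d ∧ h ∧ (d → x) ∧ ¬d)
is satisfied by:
  {x: True, d: True, h: True, a: False}
  {x: True, d: True, h: False, a: False}
  {x: True, h: True, d: False, a: False}
  {x: True, h: False, d: False, a: False}
  {x: True, a: True, d: True, h: True}
  {x: True, a: True, d: True, h: False}
  {x: True, a: True, d: False, h: True}
  {x: True, a: True, d: False, h: False}
  {d: True, h: True, x: False, a: False}
  {d: True, x: False, h: False, a: False}
  {h: True, x: False, d: False, a: False}


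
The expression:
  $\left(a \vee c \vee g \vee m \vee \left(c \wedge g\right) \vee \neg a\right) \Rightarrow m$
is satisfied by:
  {m: True}


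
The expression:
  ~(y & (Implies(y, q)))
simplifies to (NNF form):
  ~q | ~y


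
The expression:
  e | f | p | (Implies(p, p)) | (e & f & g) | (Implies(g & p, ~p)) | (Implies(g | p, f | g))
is always true.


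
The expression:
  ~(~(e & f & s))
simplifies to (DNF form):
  e & f & s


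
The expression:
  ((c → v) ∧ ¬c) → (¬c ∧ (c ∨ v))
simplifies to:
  c ∨ v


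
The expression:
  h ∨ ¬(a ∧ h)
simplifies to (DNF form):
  True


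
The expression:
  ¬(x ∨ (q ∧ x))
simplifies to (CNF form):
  ¬x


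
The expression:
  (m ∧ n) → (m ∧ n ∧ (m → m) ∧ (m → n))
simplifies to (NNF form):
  True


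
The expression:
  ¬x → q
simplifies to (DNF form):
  q ∨ x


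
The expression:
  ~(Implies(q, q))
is never true.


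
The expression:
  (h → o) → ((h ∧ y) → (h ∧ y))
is always true.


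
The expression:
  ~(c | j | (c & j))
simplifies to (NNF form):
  ~c & ~j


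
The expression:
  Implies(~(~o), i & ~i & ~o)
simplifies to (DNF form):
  ~o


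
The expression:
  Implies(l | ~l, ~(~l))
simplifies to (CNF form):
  l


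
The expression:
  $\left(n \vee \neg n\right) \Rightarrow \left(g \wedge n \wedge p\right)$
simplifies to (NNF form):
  $g \wedge n \wedge p$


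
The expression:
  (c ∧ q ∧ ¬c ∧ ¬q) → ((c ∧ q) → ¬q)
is always true.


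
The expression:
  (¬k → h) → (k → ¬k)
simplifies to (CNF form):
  ¬k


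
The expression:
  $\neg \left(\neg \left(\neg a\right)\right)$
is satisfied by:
  {a: False}


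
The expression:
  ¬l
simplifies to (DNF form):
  ¬l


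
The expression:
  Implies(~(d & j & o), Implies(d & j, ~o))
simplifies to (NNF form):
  True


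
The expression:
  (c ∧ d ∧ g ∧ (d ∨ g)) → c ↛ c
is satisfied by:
  {g: False, c: False, d: False}
  {d: True, g: False, c: False}
  {c: True, g: False, d: False}
  {d: True, c: True, g: False}
  {g: True, d: False, c: False}
  {d: True, g: True, c: False}
  {c: True, g: True, d: False}


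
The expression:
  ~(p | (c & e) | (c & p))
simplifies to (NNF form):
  ~p & (~c | ~e)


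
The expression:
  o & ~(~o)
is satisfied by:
  {o: True}


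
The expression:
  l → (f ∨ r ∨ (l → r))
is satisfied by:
  {r: True, f: True, l: False}
  {r: True, l: False, f: False}
  {f: True, l: False, r: False}
  {f: False, l: False, r: False}
  {r: True, f: True, l: True}
  {r: True, l: True, f: False}
  {f: True, l: True, r: False}


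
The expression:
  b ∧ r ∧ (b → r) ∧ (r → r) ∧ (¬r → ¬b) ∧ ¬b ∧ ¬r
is never true.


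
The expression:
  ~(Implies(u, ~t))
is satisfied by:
  {t: True, u: True}


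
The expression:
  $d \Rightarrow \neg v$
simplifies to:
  $\neg d \vee \neg v$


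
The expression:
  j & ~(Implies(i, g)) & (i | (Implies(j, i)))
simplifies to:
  i & j & ~g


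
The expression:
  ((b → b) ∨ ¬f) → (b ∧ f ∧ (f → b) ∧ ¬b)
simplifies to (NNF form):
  False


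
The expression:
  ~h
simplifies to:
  ~h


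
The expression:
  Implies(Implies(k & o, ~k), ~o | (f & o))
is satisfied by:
  {k: True, f: True, o: False}
  {k: True, f: False, o: False}
  {f: True, k: False, o: False}
  {k: False, f: False, o: False}
  {k: True, o: True, f: True}
  {k: True, o: True, f: False}
  {o: True, f: True, k: False}


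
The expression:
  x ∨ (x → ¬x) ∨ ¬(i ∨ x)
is always true.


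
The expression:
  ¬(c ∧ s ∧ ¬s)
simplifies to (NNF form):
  True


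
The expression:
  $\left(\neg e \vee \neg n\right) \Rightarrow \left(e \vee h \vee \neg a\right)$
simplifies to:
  $e \vee h \vee \neg a$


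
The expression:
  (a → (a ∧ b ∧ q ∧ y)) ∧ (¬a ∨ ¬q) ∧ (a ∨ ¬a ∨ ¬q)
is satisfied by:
  {a: False}


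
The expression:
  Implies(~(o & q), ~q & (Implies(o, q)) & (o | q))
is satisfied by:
  {o: True, q: True}


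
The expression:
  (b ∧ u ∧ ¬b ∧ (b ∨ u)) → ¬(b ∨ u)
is always true.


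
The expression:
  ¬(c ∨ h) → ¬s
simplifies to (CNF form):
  c ∨ h ∨ ¬s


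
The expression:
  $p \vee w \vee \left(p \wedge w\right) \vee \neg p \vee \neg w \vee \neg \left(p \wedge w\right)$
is always true.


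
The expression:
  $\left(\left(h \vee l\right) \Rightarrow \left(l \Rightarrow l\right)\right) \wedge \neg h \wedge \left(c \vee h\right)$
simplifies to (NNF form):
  $c \wedge \neg h$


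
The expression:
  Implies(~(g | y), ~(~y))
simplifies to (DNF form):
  g | y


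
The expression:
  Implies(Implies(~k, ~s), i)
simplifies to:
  i | (s & ~k)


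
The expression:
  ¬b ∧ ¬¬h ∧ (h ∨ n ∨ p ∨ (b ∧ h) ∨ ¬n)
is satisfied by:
  {h: True, b: False}


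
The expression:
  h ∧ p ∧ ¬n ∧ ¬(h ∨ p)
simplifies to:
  False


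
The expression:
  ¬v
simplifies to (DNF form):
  ¬v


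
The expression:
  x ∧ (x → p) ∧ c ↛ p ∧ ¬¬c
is never true.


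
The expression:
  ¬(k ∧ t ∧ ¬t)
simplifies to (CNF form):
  True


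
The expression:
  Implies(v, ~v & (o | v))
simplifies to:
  ~v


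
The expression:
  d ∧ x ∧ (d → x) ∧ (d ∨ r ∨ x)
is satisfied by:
  {d: True, x: True}


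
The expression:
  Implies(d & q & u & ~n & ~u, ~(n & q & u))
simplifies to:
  True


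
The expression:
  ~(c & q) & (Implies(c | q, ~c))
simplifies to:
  ~c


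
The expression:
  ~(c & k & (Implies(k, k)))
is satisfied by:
  {k: False, c: False}
  {c: True, k: False}
  {k: True, c: False}


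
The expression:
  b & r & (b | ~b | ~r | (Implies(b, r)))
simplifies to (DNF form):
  b & r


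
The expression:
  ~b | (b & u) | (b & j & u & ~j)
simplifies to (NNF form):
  u | ~b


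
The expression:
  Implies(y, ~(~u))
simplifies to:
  u | ~y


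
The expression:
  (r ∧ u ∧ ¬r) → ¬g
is always true.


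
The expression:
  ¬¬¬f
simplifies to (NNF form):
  ¬f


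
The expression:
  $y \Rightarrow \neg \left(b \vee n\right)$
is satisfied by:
  {n: False, y: False, b: False}
  {b: True, n: False, y: False}
  {n: True, b: False, y: False}
  {b: True, n: True, y: False}
  {y: True, b: False, n: False}


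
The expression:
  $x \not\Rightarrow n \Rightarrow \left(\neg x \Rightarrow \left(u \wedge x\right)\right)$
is always true.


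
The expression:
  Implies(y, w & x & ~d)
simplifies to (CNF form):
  (w | ~y) & (x | ~y) & (~d | ~y)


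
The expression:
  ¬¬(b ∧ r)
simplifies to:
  b ∧ r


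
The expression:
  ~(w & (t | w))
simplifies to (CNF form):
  ~w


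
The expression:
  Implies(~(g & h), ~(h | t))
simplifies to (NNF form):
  (g & h) | (~h & ~t)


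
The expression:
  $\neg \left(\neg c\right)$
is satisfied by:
  {c: True}


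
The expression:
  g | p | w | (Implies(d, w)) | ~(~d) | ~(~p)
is always true.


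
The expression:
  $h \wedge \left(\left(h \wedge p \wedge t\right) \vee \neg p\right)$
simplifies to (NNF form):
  $h \wedge \left(t \vee \neg p\right)$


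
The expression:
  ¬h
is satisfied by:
  {h: False}


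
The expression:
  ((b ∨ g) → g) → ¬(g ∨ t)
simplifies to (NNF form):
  ¬g ∧ (b ∨ ¬t)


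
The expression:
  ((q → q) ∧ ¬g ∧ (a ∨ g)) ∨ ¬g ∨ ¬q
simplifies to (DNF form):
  ¬g ∨ ¬q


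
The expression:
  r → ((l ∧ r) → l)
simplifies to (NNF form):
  True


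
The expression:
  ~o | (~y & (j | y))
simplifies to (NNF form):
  ~o | (j & ~y)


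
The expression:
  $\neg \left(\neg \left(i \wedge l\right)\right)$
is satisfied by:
  {i: True, l: True}


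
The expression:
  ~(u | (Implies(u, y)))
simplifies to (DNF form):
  False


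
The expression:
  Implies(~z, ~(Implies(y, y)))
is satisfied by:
  {z: True}


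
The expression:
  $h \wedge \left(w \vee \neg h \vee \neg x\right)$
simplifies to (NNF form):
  $h \wedge \left(w \vee \neg x\right)$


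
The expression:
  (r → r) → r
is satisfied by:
  {r: True}


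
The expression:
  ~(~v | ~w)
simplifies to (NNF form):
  v & w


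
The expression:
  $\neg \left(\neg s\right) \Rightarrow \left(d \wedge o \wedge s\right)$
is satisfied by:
  {d: True, o: True, s: False}
  {d: True, o: False, s: False}
  {o: True, d: False, s: False}
  {d: False, o: False, s: False}
  {d: True, s: True, o: True}


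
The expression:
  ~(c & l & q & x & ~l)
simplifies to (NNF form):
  True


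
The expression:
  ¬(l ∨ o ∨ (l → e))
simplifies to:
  False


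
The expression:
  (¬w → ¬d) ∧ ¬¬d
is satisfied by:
  {w: True, d: True}


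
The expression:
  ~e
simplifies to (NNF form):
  ~e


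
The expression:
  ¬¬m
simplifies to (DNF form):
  m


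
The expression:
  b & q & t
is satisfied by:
  {t: True, b: True, q: True}


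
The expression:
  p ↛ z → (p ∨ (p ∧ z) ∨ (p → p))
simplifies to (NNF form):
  True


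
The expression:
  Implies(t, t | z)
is always true.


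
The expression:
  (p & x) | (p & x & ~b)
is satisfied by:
  {p: True, x: True}


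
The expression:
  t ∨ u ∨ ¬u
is always true.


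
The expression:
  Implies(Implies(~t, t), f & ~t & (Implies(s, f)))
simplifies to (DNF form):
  ~t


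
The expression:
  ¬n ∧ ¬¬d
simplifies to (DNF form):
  d ∧ ¬n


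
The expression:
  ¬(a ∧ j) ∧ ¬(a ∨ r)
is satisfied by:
  {r: False, a: False}


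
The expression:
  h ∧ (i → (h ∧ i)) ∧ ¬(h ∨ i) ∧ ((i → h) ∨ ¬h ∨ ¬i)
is never true.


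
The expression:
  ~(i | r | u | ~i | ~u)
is never true.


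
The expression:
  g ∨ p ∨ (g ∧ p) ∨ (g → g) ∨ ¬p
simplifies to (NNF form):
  True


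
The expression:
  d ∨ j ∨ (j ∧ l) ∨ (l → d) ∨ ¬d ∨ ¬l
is always true.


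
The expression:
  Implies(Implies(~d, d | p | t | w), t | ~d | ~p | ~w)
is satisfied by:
  {t: True, p: False, d: False, w: False}
  {w: False, p: False, t: False, d: False}
  {w: True, t: True, p: False, d: False}
  {w: True, p: False, t: False, d: False}
  {d: True, t: True, w: False, p: False}
  {d: True, w: False, p: False, t: False}
  {d: True, w: True, t: True, p: False}
  {d: True, w: True, p: False, t: False}
  {t: True, p: True, d: False, w: False}
  {p: True, d: False, t: False, w: False}
  {w: True, p: True, t: True, d: False}
  {w: True, p: True, d: False, t: False}
  {t: True, p: True, d: True, w: False}
  {p: True, d: True, w: False, t: False}
  {w: True, p: True, d: True, t: True}


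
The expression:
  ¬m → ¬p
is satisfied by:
  {m: True, p: False}
  {p: False, m: False}
  {p: True, m: True}


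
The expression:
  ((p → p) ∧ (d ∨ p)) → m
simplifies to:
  m ∨ (¬d ∧ ¬p)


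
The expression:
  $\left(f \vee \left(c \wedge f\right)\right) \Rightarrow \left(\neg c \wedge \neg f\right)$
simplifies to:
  $\neg f$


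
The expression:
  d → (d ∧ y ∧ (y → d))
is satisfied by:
  {y: True, d: False}
  {d: False, y: False}
  {d: True, y: True}


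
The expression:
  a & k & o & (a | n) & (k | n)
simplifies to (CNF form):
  a & k & o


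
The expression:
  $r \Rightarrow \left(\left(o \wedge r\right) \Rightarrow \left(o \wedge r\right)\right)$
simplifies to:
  $\text{True}$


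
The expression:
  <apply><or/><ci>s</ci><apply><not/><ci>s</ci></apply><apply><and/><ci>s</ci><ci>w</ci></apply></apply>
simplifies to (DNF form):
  <true/>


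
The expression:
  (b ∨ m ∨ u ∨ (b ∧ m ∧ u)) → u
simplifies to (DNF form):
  u ∨ (¬b ∧ ¬m)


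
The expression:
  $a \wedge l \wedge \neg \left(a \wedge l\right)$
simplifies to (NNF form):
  $\text{False}$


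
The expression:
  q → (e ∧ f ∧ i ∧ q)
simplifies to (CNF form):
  (e ∨ ¬q) ∧ (f ∨ ¬q) ∧ (i ∨ ¬q)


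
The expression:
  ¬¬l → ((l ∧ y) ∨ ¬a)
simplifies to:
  y ∨ ¬a ∨ ¬l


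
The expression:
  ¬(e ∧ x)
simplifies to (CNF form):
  ¬e ∨ ¬x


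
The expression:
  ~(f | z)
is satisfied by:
  {z: False, f: False}


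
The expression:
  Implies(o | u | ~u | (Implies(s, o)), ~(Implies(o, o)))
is never true.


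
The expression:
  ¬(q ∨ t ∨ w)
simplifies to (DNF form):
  ¬q ∧ ¬t ∧ ¬w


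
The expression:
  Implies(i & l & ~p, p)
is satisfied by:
  {p: True, l: False, i: False}
  {l: False, i: False, p: False}
  {i: True, p: True, l: False}
  {i: True, l: False, p: False}
  {p: True, l: True, i: False}
  {l: True, p: False, i: False}
  {i: True, l: True, p: True}


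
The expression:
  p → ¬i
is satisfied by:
  {p: False, i: False}
  {i: True, p: False}
  {p: True, i: False}


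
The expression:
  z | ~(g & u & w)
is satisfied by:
  {z: True, w: False, u: False, g: False}
  {z: False, w: False, u: False, g: False}
  {g: True, z: True, w: False, u: False}
  {g: True, z: False, w: False, u: False}
  {z: True, u: True, g: False, w: False}
  {u: True, g: False, w: False, z: False}
  {g: True, u: True, z: True, w: False}
  {g: True, u: True, z: False, w: False}
  {z: True, w: True, g: False, u: False}
  {w: True, g: False, u: False, z: False}
  {z: True, g: True, w: True, u: False}
  {g: True, w: True, z: False, u: False}
  {z: True, u: True, w: True, g: False}
  {u: True, w: True, g: False, z: False}
  {g: True, u: True, w: True, z: True}


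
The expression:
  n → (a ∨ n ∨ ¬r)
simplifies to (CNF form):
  True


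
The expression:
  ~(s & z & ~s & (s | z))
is always true.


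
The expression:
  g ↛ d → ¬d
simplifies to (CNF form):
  True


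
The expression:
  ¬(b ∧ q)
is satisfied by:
  {q: False, b: False}
  {b: True, q: False}
  {q: True, b: False}


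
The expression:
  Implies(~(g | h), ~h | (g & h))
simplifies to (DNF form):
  True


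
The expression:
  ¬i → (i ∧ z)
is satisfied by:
  {i: True}


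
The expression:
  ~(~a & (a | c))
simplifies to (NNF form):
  a | ~c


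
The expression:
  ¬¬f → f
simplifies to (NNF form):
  True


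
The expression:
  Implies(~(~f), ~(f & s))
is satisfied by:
  {s: False, f: False}
  {f: True, s: False}
  {s: True, f: False}


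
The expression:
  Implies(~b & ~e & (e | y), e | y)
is always true.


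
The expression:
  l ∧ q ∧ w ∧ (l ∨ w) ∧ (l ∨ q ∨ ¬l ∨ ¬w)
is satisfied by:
  {w: True, q: True, l: True}


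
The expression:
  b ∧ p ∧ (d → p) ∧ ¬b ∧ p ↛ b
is never true.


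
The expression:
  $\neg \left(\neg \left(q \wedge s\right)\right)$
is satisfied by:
  {s: True, q: True}


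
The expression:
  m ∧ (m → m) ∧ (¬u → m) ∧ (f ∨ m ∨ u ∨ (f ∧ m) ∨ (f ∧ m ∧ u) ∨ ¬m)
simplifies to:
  m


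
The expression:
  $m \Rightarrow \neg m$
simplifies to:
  $\neg m$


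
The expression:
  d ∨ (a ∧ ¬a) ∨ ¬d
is always true.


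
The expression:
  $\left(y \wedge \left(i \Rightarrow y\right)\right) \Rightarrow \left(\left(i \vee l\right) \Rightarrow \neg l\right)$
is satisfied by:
  {l: False, y: False}
  {y: True, l: False}
  {l: True, y: False}


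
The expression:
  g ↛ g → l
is always true.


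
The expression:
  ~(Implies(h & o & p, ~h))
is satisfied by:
  {h: True, p: True, o: True}


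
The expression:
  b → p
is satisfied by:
  {p: True, b: False}
  {b: False, p: False}
  {b: True, p: True}


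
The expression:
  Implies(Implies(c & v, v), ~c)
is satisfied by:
  {c: False}


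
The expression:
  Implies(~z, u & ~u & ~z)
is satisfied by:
  {z: True}


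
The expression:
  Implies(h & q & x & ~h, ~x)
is always true.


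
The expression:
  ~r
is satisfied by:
  {r: False}


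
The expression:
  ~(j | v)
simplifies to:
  ~j & ~v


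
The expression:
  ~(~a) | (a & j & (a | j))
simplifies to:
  a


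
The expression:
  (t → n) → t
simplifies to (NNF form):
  t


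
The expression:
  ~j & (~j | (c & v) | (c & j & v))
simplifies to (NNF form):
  ~j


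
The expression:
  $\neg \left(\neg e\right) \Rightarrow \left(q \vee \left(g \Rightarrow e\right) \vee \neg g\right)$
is always true.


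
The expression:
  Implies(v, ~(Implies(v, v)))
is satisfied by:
  {v: False}


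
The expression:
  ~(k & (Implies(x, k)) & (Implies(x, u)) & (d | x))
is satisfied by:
  {d: False, u: False, k: False, x: False}
  {x: True, d: False, u: False, k: False}
  {u: True, x: False, d: False, k: False}
  {x: True, u: True, d: False, k: False}
  {d: True, x: False, u: False, k: False}
  {x: True, d: True, u: False, k: False}
  {u: True, d: True, x: False, k: False}
  {x: True, u: True, d: True, k: False}
  {k: True, x: False, d: False, u: False}
  {k: True, x: True, d: False, u: False}
  {k: True, u: True, x: False, d: False}
  {k: True, x: True, d: True, u: False}


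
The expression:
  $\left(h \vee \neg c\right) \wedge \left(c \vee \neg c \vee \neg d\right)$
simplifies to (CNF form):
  $h \vee \neg c$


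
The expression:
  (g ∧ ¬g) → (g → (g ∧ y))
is always true.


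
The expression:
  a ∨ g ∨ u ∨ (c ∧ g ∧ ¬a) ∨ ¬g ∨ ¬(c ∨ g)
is always true.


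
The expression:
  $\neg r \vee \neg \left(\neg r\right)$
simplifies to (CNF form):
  $\text{True}$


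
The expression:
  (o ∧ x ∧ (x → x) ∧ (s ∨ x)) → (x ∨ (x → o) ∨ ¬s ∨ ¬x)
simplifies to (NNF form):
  True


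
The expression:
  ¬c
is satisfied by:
  {c: False}


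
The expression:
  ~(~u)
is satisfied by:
  {u: True}
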